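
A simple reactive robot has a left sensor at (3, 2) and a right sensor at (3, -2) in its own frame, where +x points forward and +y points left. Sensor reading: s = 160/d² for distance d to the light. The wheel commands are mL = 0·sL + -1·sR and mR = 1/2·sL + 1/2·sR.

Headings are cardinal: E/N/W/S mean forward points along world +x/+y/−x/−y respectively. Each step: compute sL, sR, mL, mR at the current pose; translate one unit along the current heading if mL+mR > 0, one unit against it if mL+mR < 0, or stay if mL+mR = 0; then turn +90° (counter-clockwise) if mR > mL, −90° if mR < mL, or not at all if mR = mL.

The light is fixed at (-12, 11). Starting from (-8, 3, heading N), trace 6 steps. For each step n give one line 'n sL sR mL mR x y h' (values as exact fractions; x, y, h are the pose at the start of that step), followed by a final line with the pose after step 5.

n=0: pose=(-8,3,N); sL=160/29, sR=160/61; mL=-160/61, mR=7200/1769; mL+mR=2560/1769 → advance +1; mR−mL=11840/1769 → turn +1·90°
n=1: pose=(-8,4,W); sL=80/41, sR=80/13; mL=-80/13, mR=2160/533; mL+mR=-1120/533 → advance -1; mR−mL=5440/533 → turn +1·90°
n=2: pose=(-7,4,S); sL=160/149, sR=160/109; mL=-160/109, mR=20640/16241; mL+mR=-3200/16241 → advance -1; mR−mL=44480/16241 → turn +1·90°
n=3: pose=(-7,5,E); sL=2, sR=5/4; mL=-5/4, mR=13/8; mL+mR=3/8 → advance +1; mR−mL=23/8 → turn +1·90°
n=4: pose=(-6,5,N); sL=32/5, sR=160/73; mL=-160/73, mR=1568/365; mL+mR=768/365 → advance +1; mR−mL=2368/365 → turn +1·90°
n=5: pose=(-6,6,W); sL=80/29, sR=80/9; mL=-80/9, mR=1520/261; mL+mR=-800/261 → advance -1; mR−mL=1280/87 → turn +1·90°

0 160/29 160/61 -160/61 7200/1769 -8 3 N
1 80/41 80/13 -80/13 2160/533 -8 4 W
2 160/149 160/109 -160/109 20640/16241 -7 4 S
3 2 5/4 -5/4 13/8 -7 5 E
4 32/5 160/73 -160/73 1568/365 -6 5 N
5 80/29 80/9 -80/9 1520/261 -6 6 W
final -5 6 S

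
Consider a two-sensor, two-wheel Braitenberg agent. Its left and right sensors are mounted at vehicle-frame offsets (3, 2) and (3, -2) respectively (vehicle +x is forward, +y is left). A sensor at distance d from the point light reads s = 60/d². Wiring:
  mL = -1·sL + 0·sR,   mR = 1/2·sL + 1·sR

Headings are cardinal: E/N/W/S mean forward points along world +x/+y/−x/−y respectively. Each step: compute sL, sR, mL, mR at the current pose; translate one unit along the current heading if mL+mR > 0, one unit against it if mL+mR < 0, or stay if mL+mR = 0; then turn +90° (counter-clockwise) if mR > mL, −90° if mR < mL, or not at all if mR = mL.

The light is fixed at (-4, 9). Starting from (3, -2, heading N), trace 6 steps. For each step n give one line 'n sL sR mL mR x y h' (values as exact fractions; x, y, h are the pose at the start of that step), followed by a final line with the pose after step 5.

0 60/89 12/29 -60/89 1938/2581 3 -2 N
1 3/8 3/4 -3/8 15/16 3 -1 W
2 60/233 12/37 -60/233 3906/8621 2 -1 S
3 10/27 6/25 -10/27 287/675 2 -2 E
4 60/89 12/29 -60/89 1938/2581 3 -2 N
5 3/8 3/4 -3/8 15/16 3 -1 W
final 2 -1 S

n=0: pose=(3,-2,N); sL=60/89, sR=12/29; mL=-60/89, mR=1938/2581; mL+mR=198/2581 → advance +1; mR−mL=3678/2581 → turn +1·90°
n=1: pose=(3,-1,W); sL=3/8, sR=3/4; mL=-3/8, mR=15/16; mL+mR=9/16 → advance +1; mR−mL=21/16 → turn +1·90°
n=2: pose=(2,-1,S); sL=60/233, sR=12/37; mL=-60/233, mR=3906/8621; mL+mR=1686/8621 → advance +1; mR−mL=6126/8621 → turn +1·90°
n=3: pose=(2,-2,E); sL=10/27, sR=6/25; mL=-10/27, mR=287/675; mL+mR=37/675 → advance +1; mR−mL=179/225 → turn +1·90°
n=4: pose=(3,-2,N); sL=60/89, sR=12/29; mL=-60/89, mR=1938/2581; mL+mR=198/2581 → advance +1; mR−mL=3678/2581 → turn +1·90°
n=5: pose=(3,-1,W); sL=3/8, sR=3/4; mL=-3/8, mR=15/16; mL+mR=9/16 → advance +1; mR−mL=21/16 → turn +1·90°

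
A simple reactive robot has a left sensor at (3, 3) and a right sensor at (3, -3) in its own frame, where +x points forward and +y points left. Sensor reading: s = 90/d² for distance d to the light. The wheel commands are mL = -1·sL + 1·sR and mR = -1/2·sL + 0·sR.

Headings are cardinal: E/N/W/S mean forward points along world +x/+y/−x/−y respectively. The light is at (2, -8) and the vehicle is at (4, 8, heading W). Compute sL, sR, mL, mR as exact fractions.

9/17 45/181 -864/3077 -9/34

left sensor world pos  = (1, 5); dL² = 170
right sensor world pos = (1, 11); dR² = 362
sL = 90/170 = 9/17
sR = 90/362 = 45/181
mL = -1·sL + 1·sR = -864/3077
mR = -1/2·sL + 0·sR = -9/34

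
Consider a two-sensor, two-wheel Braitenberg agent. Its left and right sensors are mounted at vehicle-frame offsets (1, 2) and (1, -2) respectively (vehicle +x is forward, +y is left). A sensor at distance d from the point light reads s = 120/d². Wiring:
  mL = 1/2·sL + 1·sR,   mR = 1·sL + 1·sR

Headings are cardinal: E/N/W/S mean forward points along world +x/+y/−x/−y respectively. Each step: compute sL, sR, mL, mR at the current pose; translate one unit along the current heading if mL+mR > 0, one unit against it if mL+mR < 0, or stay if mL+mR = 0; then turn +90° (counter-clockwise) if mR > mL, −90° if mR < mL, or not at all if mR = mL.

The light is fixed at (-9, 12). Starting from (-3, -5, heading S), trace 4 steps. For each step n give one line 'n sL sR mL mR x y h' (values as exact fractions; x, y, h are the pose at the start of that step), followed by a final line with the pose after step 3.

0 30/97 6/17 837/1649 1092/1649 -3 -5 S
1 24/61 120/449 12708/27389 18096/27389 -3 -6 E
2 60/157 12/37 2994/5809 4104/5809 -2 -6 N
3 120/397 40/87 21100/34539 26320/34539 -2 -5 W
final -3 -5 S

n=0: pose=(-3,-5,S); sL=30/97, sR=6/17; mL=837/1649, mR=1092/1649; mL+mR=1929/1649 → advance +1; mR−mL=15/97 → turn +1·90°
n=1: pose=(-3,-6,E); sL=24/61, sR=120/449; mL=12708/27389, mR=18096/27389; mL+mR=30804/27389 → advance +1; mR−mL=12/61 → turn +1·90°
n=2: pose=(-2,-6,N); sL=60/157, sR=12/37; mL=2994/5809, mR=4104/5809; mL+mR=7098/5809 → advance +1; mR−mL=30/157 → turn +1·90°
n=3: pose=(-2,-5,W); sL=120/397, sR=40/87; mL=21100/34539, mR=26320/34539; mL+mR=47420/34539 → advance +1; mR−mL=60/397 → turn +1·90°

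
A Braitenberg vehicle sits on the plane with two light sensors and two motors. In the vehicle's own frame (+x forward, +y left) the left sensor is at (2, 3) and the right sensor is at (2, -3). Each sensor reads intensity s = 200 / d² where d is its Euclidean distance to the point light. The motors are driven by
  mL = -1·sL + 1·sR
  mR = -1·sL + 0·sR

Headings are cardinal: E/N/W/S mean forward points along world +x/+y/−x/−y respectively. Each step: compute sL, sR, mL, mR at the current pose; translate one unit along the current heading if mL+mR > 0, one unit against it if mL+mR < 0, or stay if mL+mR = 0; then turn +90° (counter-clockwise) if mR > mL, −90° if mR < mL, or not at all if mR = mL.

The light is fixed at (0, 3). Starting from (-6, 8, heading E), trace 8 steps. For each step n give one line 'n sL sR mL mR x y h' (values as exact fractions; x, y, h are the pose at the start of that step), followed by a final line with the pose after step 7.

0 5/2 10 15/2 -5/2 -6 8 E
1 200/13 200/73 -12000/949 -200/13 -5 8 S
2 100/29 20/13 -720/377 -100/29 -5 9 W
3 200/113 40/13 1920/1469 -200/113 -4 9 N
4 50/17 25 375/17 -50/17 -4 8 E
5 200/9 40/9 -160/9 -200/9 -3 8 S
6 100/17 100/53 -3600/901 -100/17 -3 9 W
7 200/89 40/13 960/1157 -200/89 -2 9 N
final -2 8 E

n=0: pose=(-6,8,E); sL=5/2, sR=10; mL=15/2, mR=-5/2; mL+mR=5 → advance +1; mR−mL=-10 → turn -1·90°
n=1: pose=(-5,8,S); sL=200/13, sR=200/73; mL=-12000/949, mR=-200/13; mL+mR=-26600/949 → advance -1; mR−mL=-200/73 → turn -1·90°
n=2: pose=(-5,9,W); sL=100/29, sR=20/13; mL=-720/377, mR=-100/29; mL+mR=-2020/377 → advance -1; mR−mL=-20/13 → turn -1·90°
n=3: pose=(-4,9,N); sL=200/113, sR=40/13; mL=1920/1469, mR=-200/113; mL+mR=-680/1469 → advance -1; mR−mL=-40/13 → turn -1·90°
n=4: pose=(-4,8,E); sL=50/17, sR=25; mL=375/17, mR=-50/17; mL+mR=325/17 → advance +1; mR−mL=-25 → turn -1·90°
n=5: pose=(-3,8,S); sL=200/9, sR=40/9; mL=-160/9, mR=-200/9; mL+mR=-40 → advance -1; mR−mL=-40/9 → turn -1·90°
n=6: pose=(-3,9,W); sL=100/17, sR=100/53; mL=-3600/901, mR=-100/17; mL+mR=-8900/901 → advance -1; mR−mL=-100/53 → turn -1·90°
n=7: pose=(-2,9,N); sL=200/89, sR=40/13; mL=960/1157, mR=-200/89; mL+mR=-1640/1157 → advance -1; mR−mL=-40/13 → turn -1·90°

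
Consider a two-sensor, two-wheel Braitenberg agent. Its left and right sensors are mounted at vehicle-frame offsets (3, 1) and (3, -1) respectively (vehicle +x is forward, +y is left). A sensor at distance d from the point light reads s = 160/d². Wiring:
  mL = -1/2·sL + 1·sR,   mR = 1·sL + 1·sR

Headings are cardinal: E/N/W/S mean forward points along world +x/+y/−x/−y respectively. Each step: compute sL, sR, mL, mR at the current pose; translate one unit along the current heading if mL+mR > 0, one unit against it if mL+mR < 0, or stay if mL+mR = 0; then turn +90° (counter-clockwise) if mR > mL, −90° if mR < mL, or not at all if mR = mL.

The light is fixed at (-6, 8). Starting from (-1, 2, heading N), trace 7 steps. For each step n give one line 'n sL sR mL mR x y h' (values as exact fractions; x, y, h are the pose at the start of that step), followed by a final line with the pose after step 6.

n=0: pose=(-1,2,N); sL=32/5, sR=32/9; mL=16/45, mR=448/45; mL+mR=464/45 → advance +1; mR−mL=48/5 → turn +1·90°
n=1: pose=(-1,3,W); sL=4, sR=8; mL=6, mR=12; mL+mR=18 → advance +1; mR−mL=6 → turn +1·90°
n=2: pose=(-2,3,S); sL=160/89, sR=160/73; mL=8400/6497, mR=25920/6497; mL+mR=34320/6497 → advance +1; mR−mL=240/89 → turn +1·90°
n=3: pose=(-2,2,E); sL=80/37, sR=80/49; mL=1000/1813, mR=6880/1813; mL+mR=7880/1813 → advance +1; mR−mL=120/37 → turn +1·90°
n=4: pose=(-1,2,N); sL=32/5, sR=32/9; mL=16/45, mR=448/45; mL+mR=464/45 → advance +1; mR−mL=48/5 → turn +1·90°
n=5: pose=(-1,3,W); sL=4, sR=8; mL=6, mR=12; mL+mR=18 → advance +1; mR−mL=6 → turn +1·90°
n=6: pose=(-2,3,S); sL=160/89, sR=160/73; mL=8400/6497, mR=25920/6497; mL+mR=34320/6497 → advance +1; mR−mL=240/89 → turn +1·90°

0 32/5 32/9 16/45 448/45 -1 2 N
1 4 8 6 12 -1 3 W
2 160/89 160/73 8400/6497 25920/6497 -2 3 S
3 80/37 80/49 1000/1813 6880/1813 -2 2 E
4 32/5 32/9 16/45 448/45 -1 2 N
5 4 8 6 12 -1 3 W
6 160/89 160/73 8400/6497 25920/6497 -2 3 S
final -2 2 E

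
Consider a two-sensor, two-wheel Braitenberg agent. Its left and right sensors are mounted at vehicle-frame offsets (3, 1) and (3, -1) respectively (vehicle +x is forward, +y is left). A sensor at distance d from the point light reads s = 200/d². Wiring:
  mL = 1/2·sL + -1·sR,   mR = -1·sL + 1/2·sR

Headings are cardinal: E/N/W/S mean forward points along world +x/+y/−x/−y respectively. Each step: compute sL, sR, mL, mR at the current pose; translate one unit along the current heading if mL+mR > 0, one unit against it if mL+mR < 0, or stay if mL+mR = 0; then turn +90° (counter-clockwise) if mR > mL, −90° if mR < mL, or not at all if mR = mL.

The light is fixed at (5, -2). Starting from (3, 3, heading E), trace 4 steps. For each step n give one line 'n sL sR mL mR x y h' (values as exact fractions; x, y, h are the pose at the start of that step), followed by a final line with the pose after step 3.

0 200/37 200/17 -5700/629 300/629 3 3 E
1 5/2 50/17 -115/68 -35/34 2 3 N
2 40/9 200/61 -580/549 -1540/549 2 2 W
3 100/29 4 -66/29 -42/29 3 2 N
final 3 1 W

n=0: pose=(3,3,E); sL=200/37, sR=200/17; mL=-5700/629, mR=300/629; mL+mR=-5400/629 → advance -1; mR−mL=6000/629 → turn +1·90°
n=1: pose=(2,3,N); sL=5/2, sR=50/17; mL=-115/68, mR=-35/34; mL+mR=-185/68 → advance -1; mR−mL=45/68 → turn +1·90°
n=2: pose=(2,2,W); sL=40/9, sR=200/61; mL=-580/549, mR=-1540/549; mL+mR=-2120/549 → advance -1; mR−mL=-320/183 → turn -1·90°
n=3: pose=(3,2,N); sL=100/29, sR=4; mL=-66/29, mR=-42/29; mL+mR=-108/29 → advance -1; mR−mL=24/29 → turn +1·90°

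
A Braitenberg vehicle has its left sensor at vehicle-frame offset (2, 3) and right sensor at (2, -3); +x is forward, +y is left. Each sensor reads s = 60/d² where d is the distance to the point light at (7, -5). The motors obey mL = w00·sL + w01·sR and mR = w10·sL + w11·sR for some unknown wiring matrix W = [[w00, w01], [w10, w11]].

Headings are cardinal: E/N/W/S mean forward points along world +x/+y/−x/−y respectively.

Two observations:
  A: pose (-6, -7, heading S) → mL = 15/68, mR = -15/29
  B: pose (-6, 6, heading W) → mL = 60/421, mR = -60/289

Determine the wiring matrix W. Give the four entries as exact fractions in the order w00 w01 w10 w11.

0 1 -1 0

obs A: pose=(-6,-7,S) → sL=15/29, sR=15/68, mL=15/68, mR=-15/29
obs B: pose=(-6,6,W) → sL=60/289, sR=60/421, mL=60/421, mR=-60/289
sensor matrix S = [[15/29, 15/68], [60/289, 60/421]]; det S = 1674675/59982817
solve [mL_A; mL_B] = S·[w00; w01] and [mR_A; mR_B] = S·[w10; w11]:
  w00 = 0, w01 = 1, w10 = -1, w11 = 0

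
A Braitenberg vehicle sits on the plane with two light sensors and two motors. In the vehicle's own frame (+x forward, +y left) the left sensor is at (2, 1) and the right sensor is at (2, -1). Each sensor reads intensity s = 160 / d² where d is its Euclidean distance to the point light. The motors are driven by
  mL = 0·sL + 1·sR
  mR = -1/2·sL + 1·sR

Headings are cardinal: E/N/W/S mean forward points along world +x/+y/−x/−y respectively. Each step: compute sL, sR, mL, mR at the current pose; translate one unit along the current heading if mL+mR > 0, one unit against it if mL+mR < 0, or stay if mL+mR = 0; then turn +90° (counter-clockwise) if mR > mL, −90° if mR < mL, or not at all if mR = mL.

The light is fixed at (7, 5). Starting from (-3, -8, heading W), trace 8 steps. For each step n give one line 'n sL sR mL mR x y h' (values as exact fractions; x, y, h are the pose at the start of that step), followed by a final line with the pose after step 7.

0 8/17 5/9 5/9 49/153 -3 -8 W
1 32/53 160/221 160/221 4944/11713 -4 -8 N
2 80/101 16/25 16/25 616/2525 -4 -7 E
3 160/277 160/317 160/317 18960/87809 -3 -7 S
4 8/17 5/9 5/9 49/153 -3 -8 W
5 32/53 160/221 160/221 4944/11713 -4 -8 N
6 80/101 16/25 16/25 616/2525 -4 -7 E
7 160/277 160/317 160/317 18960/87809 -3 -7 S
final -3 -8 W

n=0: pose=(-3,-8,W); sL=8/17, sR=5/9; mL=5/9, mR=49/153; mL+mR=134/153 → advance +1; mR−mL=-4/17 → turn -1·90°
n=1: pose=(-4,-8,N); sL=32/53, sR=160/221; mL=160/221, mR=4944/11713; mL+mR=13424/11713 → advance +1; mR−mL=-16/53 → turn -1·90°
n=2: pose=(-4,-7,E); sL=80/101, sR=16/25; mL=16/25, mR=616/2525; mL+mR=2232/2525 → advance +1; mR−mL=-40/101 → turn -1·90°
n=3: pose=(-3,-7,S); sL=160/277, sR=160/317; mL=160/317, mR=18960/87809; mL+mR=63280/87809 → advance +1; mR−mL=-80/277 → turn -1·90°
n=4: pose=(-3,-8,W); sL=8/17, sR=5/9; mL=5/9, mR=49/153; mL+mR=134/153 → advance +1; mR−mL=-4/17 → turn -1·90°
n=5: pose=(-4,-8,N); sL=32/53, sR=160/221; mL=160/221, mR=4944/11713; mL+mR=13424/11713 → advance +1; mR−mL=-16/53 → turn -1·90°
n=6: pose=(-4,-7,E); sL=80/101, sR=16/25; mL=16/25, mR=616/2525; mL+mR=2232/2525 → advance +1; mR−mL=-40/101 → turn -1·90°
n=7: pose=(-3,-7,S); sL=160/277, sR=160/317; mL=160/317, mR=18960/87809; mL+mR=63280/87809 → advance +1; mR−mL=-80/277 → turn -1·90°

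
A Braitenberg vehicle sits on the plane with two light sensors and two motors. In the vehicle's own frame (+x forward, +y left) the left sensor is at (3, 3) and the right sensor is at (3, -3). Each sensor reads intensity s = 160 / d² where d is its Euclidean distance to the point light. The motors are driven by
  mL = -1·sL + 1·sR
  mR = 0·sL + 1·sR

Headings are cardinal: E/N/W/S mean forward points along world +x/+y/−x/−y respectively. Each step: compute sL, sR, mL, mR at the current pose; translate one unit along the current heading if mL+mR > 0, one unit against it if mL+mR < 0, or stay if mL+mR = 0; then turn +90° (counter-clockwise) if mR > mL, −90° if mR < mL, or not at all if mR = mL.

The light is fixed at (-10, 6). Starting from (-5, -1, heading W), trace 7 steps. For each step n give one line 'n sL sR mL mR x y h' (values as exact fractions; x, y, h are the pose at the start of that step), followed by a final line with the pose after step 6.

n=0: pose=(-5,-1,W); sL=20/13, sR=8; mL=84/13, mR=8; mL+mR=188/13 → advance +1; mR−mL=20/13 → turn +1·90°
n=1: pose=(-6,-1,S); sL=160/149, sR=160/101; mL=7680/15049, mR=160/101; mL+mR=31520/15049 → advance +1; mR−mL=160/149 → turn +1·90°
n=2: pose=(-6,-2,E); sL=80/37, sR=16/17; mL=-768/629, mR=16/17; mL+mR=-176/629 → advance -1; mR−mL=80/37 → turn +1·90°
n=3: pose=(-7,-2,N); sL=32/5, sR=160/61; mL=-1152/305, mR=160/61; mL+mR=-352/305 → advance -1; mR−mL=32/5 → turn +1·90°
n=4: pose=(-7,-3,W); sL=10/9, sR=40/9; mL=10/3, mR=40/9; mL+mR=70/9 → advance +1; mR−mL=10/9 → turn +1·90°
n=5: pose=(-8,-3,S); sL=160/169, sR=32/29; mL=768/4901, mR=32/29; mL+mR=6176/4901 → advance +1; mR−mL=160/169 → turn +1·90°
n=6: pose=(-8,-4,E); sL=80/37, sR=80/97; mL=-4800/3589, mR=80/97; mL+mR=-1840/3589 → advance -1; mR−mL=80/37 → turn +1·90°

0 20/13 8 84/13 8 -5 -1 W
1 160/149 160/101 7680/15049 160/101 -6 -1 S
2 80/37 16/17 -768/629 16/17 -6 -2 E
3 32/5 160/61 -1152/305 160/61 -7 -2 N
4 10/9 40/9 10/3 40/9 -7 -3 W
5 160/169 32/29 768/4901 32/29 -8 -3 S
6 80/37 80/97 -4800/3589 80/97 -8 -4 E
final -9 -4 N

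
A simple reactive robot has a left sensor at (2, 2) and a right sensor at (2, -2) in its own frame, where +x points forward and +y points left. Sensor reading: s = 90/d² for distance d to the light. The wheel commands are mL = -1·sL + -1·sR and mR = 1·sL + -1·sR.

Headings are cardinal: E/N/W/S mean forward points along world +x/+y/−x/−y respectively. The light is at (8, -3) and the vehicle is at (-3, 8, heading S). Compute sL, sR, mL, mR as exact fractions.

left sensor world pos  = (-1, 6); dL² = 162
right sensor world pos = (-5, 6); dR² = 250
sL = 90/162 = 5/9
sR = 90/250 = 9/25
mL = -1·sL + -1·sR = -206/225
mR = 1·sL + -1·sR = 44/225

5/9 9/25 -206/225 44/225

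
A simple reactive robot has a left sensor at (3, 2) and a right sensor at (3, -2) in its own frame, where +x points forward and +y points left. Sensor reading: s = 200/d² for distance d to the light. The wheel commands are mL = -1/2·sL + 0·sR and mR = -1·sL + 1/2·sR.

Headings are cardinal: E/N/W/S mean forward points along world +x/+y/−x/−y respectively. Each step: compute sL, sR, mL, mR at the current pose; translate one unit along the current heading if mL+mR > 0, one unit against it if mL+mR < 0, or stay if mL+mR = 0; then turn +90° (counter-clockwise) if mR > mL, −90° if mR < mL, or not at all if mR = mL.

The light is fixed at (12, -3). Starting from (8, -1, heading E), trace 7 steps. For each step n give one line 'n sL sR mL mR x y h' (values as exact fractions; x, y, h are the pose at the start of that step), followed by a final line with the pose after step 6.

n=0: pose=(8,-1,E); sL=200/17, sR=200; mL=-100/17, mR=1500/17; mL+mR=1400/17 → advance +1; mR−mL=1600/17 → turn +1·90°
n=1: pose=(9,-1,N); sL=4, sR=100/13; mL=-2, mR=-2/13; mL+mR=-28/13 → advance -1; mR−mL=24/13 → turn +1·90°
n=2: pose=(9,-2,W); sL=200/37, sR=40/9; mL=-100/37, mR=-1060/333; mL+mR=-1960/333 → advance -1; mR−mL=-160/333 → turn -1·90°
n=3: pose=(10,-2,N); sL=25/4, sR=25/2; mL=-25/8, mR=0; mL+mR=-25/8 → advance -1; mR−mL=25/8 → turn +1·90°
n=4: pose=(10,-3,W); sL=200/29, sR=200/29; mL=-100/29, mR=-100/29; mL+mR=-200/29 → advance -1; mR−mL=0 → turn +0·90°
n=5: pose=(11,-3,W); sL=10, sR=10; mL=-5, mR=-5; mL+mR=-10 → advance -1; mR−mL=0 → turn +0·90°
n=6: pose=(12,-3,W); sL=200/13, sR=200/13; mL=-100/13, mR=-100/13; mL+mR=-200/13 → advance -1; mR−mL=0 → turn +0·90°

0 200/17 200 -100/17 1500/17 8 -1 E
1 4 100/13 -2 -2/13 9 -1 N
2 200/37 40/9 -100/37 -1060/333 9 -2 W
3 25/4 25/2 -25/8 0 10 -2 N
4 200/29 200/29 -100/29 -100/29 10 -3 W
5 10 10 -5 -5 11 -3 W
6 200/13 200/13 -100/13 -100/13 12 -3 W
final 13 -3 W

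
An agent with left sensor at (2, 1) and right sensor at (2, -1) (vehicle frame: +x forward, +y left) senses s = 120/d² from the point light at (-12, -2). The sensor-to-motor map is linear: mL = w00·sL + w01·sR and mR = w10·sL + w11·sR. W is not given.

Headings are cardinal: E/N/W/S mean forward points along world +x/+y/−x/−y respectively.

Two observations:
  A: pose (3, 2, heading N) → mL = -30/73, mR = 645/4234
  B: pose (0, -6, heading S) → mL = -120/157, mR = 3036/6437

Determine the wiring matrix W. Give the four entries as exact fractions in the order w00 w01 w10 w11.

0 -1 -1/2 1

obs A: pose=(3,2,N) → sL=15/29, sR=30/73, mL=-30/73, mR=645/4234
obs B: pose=(0,-6,S) → sL=24/41, sR=120/157, mL=-120/157, mR=3036/6437
sensor matrix S = [[15/29, 30/73], [24/41, 120/157]]; det S = 2109240/13627129
solve [mL_A; mL_B] = S·[w00; w01] and [mR_A; mR_B] = S·[w10; w11]:
  w00 = 0, w01 = -1, w10 = -1/2, w11 = 1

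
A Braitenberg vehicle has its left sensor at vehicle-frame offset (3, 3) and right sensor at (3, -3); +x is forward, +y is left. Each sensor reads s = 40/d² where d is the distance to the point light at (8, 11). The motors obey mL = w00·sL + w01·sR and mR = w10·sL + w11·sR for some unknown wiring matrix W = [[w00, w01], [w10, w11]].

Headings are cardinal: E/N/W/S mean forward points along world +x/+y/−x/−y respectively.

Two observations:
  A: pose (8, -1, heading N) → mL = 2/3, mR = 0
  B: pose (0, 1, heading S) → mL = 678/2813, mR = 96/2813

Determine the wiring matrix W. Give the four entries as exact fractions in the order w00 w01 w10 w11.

obs A: pose=(8,-1,N) → sL=4/9, sR=4/9, mL=2/3, mR=0
obs B: pose=(0,1,S) → sL=20/97, sR=4/29, mL=678/2813, mR=96/2813
sensor matrix S = [[4/9, 4/9], [20/97, 4/29]]; det S = -256/8439
solve [mL_A; mL_B] = S·[w00; w01] and [mR_A; mR_B] = S·[w10; w11]:
  w00 = 1/2, w01 = 1, w10 = 1/2, w11 = -1/2

1/2 1 1/2 -1/2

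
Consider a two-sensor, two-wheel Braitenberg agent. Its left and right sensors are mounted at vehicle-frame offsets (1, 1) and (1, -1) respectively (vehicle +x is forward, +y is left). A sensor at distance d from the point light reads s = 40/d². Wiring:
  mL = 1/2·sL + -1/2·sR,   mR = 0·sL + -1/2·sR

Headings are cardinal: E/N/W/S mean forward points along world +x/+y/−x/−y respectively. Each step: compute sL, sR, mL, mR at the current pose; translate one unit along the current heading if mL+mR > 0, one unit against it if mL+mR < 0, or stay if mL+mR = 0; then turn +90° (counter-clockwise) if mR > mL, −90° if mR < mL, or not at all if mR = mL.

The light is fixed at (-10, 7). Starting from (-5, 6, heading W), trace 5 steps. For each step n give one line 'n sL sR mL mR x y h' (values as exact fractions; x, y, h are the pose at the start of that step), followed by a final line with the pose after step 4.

0 2 5/2 -1/4 -5/4 -5 6 W
1 8/5 40/49 96/245 -20/49 -4 6 N
2 4/5 20/29 8/145 -10/29 -4 5 E
3 8/9 8/5 -16/45 -4/5 -5 5 S
4 2 5/2 -1/4 -5/4 -5 6 W
final -4 6 N

n=0: pose=(-5,6,W); sL=2, sR=5/2; mL=-1/4, mR=-5/4; mL+mR=-3/2 → advance -1; mR−mL=-1 → turn -1·90°
n=1: pose=(-4,6,N); sL=8/5, sR=40/49; mL=96/245, mR=-20/49; mL+mR=-4/245 → advance -1; mR−mL=-4/5 → turn -1·90°
n=2: pose=(-4,5,E); sL=4/5, sR=20/29; mL=8/145, mR=-10/29; mL+mR=-42/145 → advance -1; mR−mL=-2/5 → turn -1·90°
n=3: pose=(-5,5,S); sL=8/9, sR=8/5; mL=-16/45, mR=-4/5; mL+mR=-52/45 → advance -1; mR−mL=-4/9 → turn -1·90°
n=4: pose=(-5,6,W); sL=2, sR=5/2; mL=-1/4, mR=-5/4; mL+mR=-3/2 → advance -1; mR−mL=-1 → turn -1·90°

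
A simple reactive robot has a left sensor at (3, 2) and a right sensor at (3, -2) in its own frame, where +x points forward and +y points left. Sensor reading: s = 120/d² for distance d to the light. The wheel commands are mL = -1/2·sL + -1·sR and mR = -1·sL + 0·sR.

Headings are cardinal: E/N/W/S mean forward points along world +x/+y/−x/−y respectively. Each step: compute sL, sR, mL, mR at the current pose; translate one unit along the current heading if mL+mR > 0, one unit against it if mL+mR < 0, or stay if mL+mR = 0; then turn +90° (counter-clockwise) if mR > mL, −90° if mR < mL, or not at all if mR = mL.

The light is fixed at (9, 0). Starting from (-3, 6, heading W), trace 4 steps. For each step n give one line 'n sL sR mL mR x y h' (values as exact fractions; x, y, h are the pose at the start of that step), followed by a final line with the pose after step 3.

n=0: pose=(-3,6,W); sL=120/241, sR=120/289; mL=-46260/69649, mR=-120/241; mL+mR=-80940/69649 → advance -1; mR−mL=11580/69649 → turn +1·90°
n=1: pose=(-2,6,S); sL=4/3, sR=60/89; mL=-358/267, mR=-4/3; mL+mR=-238/89 → advance -1; mR−mL=2/267 → turn +1·90°
n=2: pose=(-2,7,E); sL=24/29, sR=120/89; mL=-4548/2581, mR=-24/29; mL+mR=-6684/2581 → advance -1; mR−mL=2412/2581 → turn +1·90°
n=3: pose=(-3,7,N); sL=15/37, sR=3/5; mL=-297/370, mR=-15/37; mL+mR=-447/370 → advance -1; mR−mL=147/370 → turn +1·90°

0 120/241 120/289 -46260/69649 -120/241 -3 6 W
1 4/3 60/89 -358/267 -4/3 -2 6 S
2 24/29 120/89 -4548/2581 -24/29 -2 7 E
3 15/37 3/5 -297/370 -15/37 -3 7 N
final -3 6 W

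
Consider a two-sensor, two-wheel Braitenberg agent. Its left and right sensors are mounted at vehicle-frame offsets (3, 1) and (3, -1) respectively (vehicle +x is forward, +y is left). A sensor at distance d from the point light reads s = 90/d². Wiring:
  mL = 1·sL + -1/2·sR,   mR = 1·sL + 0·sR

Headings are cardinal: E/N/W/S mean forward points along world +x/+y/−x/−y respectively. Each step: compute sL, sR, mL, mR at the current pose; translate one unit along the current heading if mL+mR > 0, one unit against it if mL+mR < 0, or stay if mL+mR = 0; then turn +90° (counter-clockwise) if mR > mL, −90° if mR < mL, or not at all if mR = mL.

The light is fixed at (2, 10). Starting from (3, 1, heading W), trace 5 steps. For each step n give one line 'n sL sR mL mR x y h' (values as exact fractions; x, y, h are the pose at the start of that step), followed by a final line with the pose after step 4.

0 45/52 45/34 45/221 45/52 3 1 W
1 18/29 18/29 9/29 18/29 2 1 S
2 1 9/13 17/26 1 2 0 E
3 90/49 90/53 2565/2597 90/49 3 0 N
4 45/52 45/34 45/221 45/52 3 1 W
final 2 1 S

n=0: pose=(3,1,W); sL=45/52, sR=45/34; mL=45/221, mR=45/52; mL+mR=945/884 → advance +1; mR−mL=45/68 → turn +1·90°
n=1: pose=(2,1,S); sL=18/29, sR=18/29; mL=9/29, mR=18/29; mL+mR=27/29 → advance +1; mR−mL=9/29 → turn +1·90°
n=2: pose=(2,0,E); sL=1, sR=9/13; mL=17/26, mR=1; mL+mR=43/26 → advance +1; mR−mL=9/26 → turn +1·90°
n=3: pose=(3,0,N); sL=90/49, sR=90/53; mL=2565/2597, mR=90/49; mL+mR=7335/2597 → advance +1; mR−mL=45/53 → turn +1·90°
n=4: pose=(3,1,W); sL=45/52, sR=45/34; mL=45/221, mR=45/52; mL+mR=945/884 → advance +1; mR−mL=45/68 → turn +1·90°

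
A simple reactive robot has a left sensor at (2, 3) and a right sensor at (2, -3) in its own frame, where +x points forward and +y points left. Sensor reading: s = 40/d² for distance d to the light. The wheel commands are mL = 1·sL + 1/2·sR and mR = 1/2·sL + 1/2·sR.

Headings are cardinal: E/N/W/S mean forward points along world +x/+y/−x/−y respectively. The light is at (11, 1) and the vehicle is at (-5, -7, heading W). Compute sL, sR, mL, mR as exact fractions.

8/89 40/349 4572/31061 3176/31061

left sensor world pos  = (-7, -10); dL² = 445
right sensor world pos = (-7, -4); dR² = 349
sL = 40/445 = 8/89
sR = 40/349 = 40/349
mL = 1·sL + 1/2·sR = 4572/31061
mR = 1/2·sL + 1/2·sR = 3176/31061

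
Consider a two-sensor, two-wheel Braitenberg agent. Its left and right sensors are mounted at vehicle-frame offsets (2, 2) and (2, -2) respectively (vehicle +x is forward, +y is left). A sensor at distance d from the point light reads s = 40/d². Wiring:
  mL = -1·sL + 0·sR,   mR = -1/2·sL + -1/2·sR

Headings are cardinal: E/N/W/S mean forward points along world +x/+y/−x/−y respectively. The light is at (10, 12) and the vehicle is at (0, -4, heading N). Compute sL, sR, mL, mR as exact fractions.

2/17 2/13 -2/17 -30/221

left sensor world pos  = (-2, -2); dL² = 340
right sensor world pos = (2, -2); dR² = 260
sL = 40/340 = 2/17
sR = 40/260 = 2/13
mL = -1·sL + 0·sR = -2/17
mR = -1/2·sL + -1/2·sR = -30/221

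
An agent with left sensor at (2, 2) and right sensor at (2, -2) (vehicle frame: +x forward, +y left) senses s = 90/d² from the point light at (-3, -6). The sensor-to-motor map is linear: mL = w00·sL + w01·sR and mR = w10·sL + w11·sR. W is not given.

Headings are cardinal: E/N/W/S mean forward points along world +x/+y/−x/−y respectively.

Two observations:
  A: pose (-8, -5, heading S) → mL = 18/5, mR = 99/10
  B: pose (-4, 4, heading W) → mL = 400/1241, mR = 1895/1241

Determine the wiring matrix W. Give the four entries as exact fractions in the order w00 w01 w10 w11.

1/2 -1/2 1 1/2

obs A: pose=(-8,-5,S) → sL=9, sR=9/5, mL=18/5, mR=99/10
obs B: pose=(-4,4,W) → sL=90/73, sR=10/17, mL=400/1241, mR=1895/1241
sensor matrix S = [[9, 9/5], [90/73, 10/17]]; det S = 3816/1241
solve [mL_A; mL_B] = S·[w00; w01] and [mR_A; mR_B] = S·[w10; w11]:
  w00 = 1/2, w01 = -1/2, w10 = 1, w11 = 1/2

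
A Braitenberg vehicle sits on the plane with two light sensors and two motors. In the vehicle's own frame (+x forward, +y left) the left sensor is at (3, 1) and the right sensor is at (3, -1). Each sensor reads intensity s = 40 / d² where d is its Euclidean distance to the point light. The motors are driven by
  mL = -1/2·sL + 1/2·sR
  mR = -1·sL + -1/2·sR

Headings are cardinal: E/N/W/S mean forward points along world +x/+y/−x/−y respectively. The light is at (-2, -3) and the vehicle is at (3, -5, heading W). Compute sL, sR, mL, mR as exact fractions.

left sensor world pos  = (0, -6); dL² = 13
right sensor world pos = (0, -4); dR² = 5
sL = 40/13 = 40/13
sR = 40/5 = 8
mL = -1/2·sL + 1/2·sR = 32/13
mR = -1·sL + -1/2·sR = -92/13

40/13 8 32/13 -92/13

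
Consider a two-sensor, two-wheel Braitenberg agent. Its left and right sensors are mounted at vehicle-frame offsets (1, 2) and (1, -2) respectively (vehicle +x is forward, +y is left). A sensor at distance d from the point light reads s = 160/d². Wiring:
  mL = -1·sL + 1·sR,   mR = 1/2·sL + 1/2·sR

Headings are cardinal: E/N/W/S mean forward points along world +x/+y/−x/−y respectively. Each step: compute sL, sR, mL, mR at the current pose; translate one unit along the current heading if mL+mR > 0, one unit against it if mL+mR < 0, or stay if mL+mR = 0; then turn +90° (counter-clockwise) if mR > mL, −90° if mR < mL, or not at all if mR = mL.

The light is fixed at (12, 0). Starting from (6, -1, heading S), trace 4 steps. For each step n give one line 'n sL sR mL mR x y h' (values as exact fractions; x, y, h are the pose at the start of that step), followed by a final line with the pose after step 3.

0 8 40/17 -96/17 88/17 6 -1 S
1 160/29 160/29 0 160/29 6 0 E
2 16/5 16 64/5 48/5 7 0 N
3 32/5 160/17 256/85 672/85 7 1 E
final 8 1 N

n=0: pose=(6,-1,S); sL=8, sR=40/17; mL=-96/17, mR=88/17; mL+mR=-8/17 → advance -1; mR−mL=184/17 → turn +1·90°
n=1: pose=(6,0,E); sL=160/29, sR=160/29; mL=0, mR=160/29; mL+mR=160/29 → advance +1; mR−mL=160/29 → turn +1·90°
n=2: pose=(7,0,N); sL=16/5, sR=16; mL=64/5, mR=48/5; mL+mR=112/5 → advance +1; mR−mL=-16/5 → turn -1·90°
n=3: pose=(7,1,E); sL=32/5, sR=160/17; mL=256/85, mR=672/85; mL+mR=928/85 → advance +1; mR−mL=416/85 → turn +1·90°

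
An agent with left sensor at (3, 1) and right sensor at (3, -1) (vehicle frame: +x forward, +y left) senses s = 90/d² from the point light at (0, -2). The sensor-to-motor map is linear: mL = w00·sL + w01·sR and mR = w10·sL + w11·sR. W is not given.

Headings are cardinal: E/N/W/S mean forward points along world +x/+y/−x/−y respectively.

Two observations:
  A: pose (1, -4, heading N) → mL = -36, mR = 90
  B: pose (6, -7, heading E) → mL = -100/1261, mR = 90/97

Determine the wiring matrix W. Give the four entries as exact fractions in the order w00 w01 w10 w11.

obs A: pose=(1,-4,N) → sL=90, sR=18, mL=-36, mR=90
obs B: pose=(6,-7,E) → sL=90/97, sR=10/13, mL=-100/1261, mR=90/97
sensor matrix S = [[90, 18], [90/97, 10/13]]; det S = 66240/1261
solve [mL_A; mL_B] = S·[w00; w01] and [mR_A; mR_B] = S·[w10; w11]:
  w00 = -1/2, w01 = 1/2, w10 = 1, w11 = 0

-1/2 1/2 1 0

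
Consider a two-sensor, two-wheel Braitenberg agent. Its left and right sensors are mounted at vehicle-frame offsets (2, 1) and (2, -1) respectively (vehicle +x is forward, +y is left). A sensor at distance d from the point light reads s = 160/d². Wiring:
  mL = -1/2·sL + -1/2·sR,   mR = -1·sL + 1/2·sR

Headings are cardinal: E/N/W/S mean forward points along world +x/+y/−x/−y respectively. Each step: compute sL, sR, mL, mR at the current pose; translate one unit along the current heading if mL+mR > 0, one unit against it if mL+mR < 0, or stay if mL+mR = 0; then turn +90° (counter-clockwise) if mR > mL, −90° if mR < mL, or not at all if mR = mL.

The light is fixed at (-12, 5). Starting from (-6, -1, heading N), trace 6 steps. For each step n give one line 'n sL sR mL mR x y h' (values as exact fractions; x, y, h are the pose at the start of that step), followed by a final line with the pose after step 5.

0 160/41 32/13 -1696/533 -1424/533 -6 -1 N
1 2 40/13 -33/13 -6/13 -6 -2 W
2 32/29 160/117 -4192/3393 -1424/3393 -5 -2 S
3 80/53 16/13 -944/689 -616/689 -5 -1 E
4 160/41 32/13 -1696/533 -1424/533 -6 -1 N
5 2 40/13 -33/13 -6/13 -6 -2 W
final -5 -2 S

n=0: pose=(-6,-1,N); sL=160/41, sR=32/13; mL=-1696/533, mR=-1424/533; mL+mR=-240/41 → advance -1; mR−mL=272/533 → turn +1·90°
n=1: pose=(-6,-2,W); sL=2, sR=40/13; mL=-33/13, mR=-6/13; mL+mR=-3 → advance -1; mR−mL=27/13 → turn +1·90°
n=2: pose=(-5,-2,S); sL=32/29, sR=160/117; mL=-4192/3393, mR=-1424/3393; mL+mR=-48/29 → advance -1; mR−mL=2768/3393 → turn +1·90°
n=3: pose=(-5,-1,E); sL=80/53, sR=16/13; mL=-944/689, mR=-616/689; mL+mR=-120/53 → advance -1; mR−mL=328/689 → turn +1·90°
n=4: pose=(-6,-1,N); sL=160/41, sR=32/13; mL=-1696/533, mR=-1424/533; mL+mR=-240/41 → advance -1; mR−mL=272/533 → turn +1·90°
n=5: pose=(-6,-2,W); sL=2, sR=40/13; mL=-33/13, mR=-6/13; mL+mR=-3 → advance -1; mR−mL=27/13 → turn +1·90°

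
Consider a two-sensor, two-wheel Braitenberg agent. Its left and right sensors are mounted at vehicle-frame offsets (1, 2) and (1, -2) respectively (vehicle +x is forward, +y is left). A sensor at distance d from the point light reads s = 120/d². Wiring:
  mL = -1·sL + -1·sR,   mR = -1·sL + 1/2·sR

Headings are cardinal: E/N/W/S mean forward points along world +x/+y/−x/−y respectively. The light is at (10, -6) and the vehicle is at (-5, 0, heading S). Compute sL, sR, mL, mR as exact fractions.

60/97 60/157 -15240/15229 -6510/15229

left sensor world pos  = (-3, -1); dL² = 194
right sensor world pos = (-7, -1); dR² = 314
sL = 120/194 = 60/97
sR = 120/314 = 60/157
mL = -1·sL + -1·sR = -15240/15229
mR = -1·sL + 1/2·sR = -6510/15229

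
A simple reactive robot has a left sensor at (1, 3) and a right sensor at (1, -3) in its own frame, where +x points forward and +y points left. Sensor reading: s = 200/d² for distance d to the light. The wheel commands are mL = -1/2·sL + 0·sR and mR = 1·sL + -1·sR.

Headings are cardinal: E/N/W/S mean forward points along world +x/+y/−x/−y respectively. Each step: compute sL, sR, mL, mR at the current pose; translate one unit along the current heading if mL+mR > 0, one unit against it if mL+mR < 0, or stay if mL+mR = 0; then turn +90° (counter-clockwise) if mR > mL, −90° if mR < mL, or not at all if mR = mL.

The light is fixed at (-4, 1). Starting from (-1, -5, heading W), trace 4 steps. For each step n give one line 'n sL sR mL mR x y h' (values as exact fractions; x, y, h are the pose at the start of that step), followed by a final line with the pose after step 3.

0 40/17 200/13 -20/17 -2880/221 -1 -5 W
1 100/13 100/37 -50/13 2400/481 0 -5 N
2 200/73 200/13 -100/73 -12000/949 0 -4 W
3 10 5/2 -5 15/2 1 -4 N
final 1 -3 W

n=0: pose=(-1,-5,W); sL=40/17, sR=200/13; mL=-20/17, mR=-2880/221; mL+mR=-3140/221 → advance -1; mR−mL=-2620/221 → turn -1·90°
n=1: pose=(0,-5,N); sL=100/13, sR=100/37; mL=-50/13, mR=2400/481; mL+mR=550/481 → advance +1; mR−mL=4250/481 → turn +1·90°
n=2: pose=(0,-4,W); sL=200/73, sR=200/13; mL=-100/73, mR=-12000/949; mL+mR=-13300/949 → advance -1; mR−mL=-10700/949 → turn -1·90°
n=3: pose=(1,-4,N); sL=10, sR=5/2; mL=-5, mR=15/2; mL+mR=5/2 → advance +1; mR−mL=25/2 → turn +1·90°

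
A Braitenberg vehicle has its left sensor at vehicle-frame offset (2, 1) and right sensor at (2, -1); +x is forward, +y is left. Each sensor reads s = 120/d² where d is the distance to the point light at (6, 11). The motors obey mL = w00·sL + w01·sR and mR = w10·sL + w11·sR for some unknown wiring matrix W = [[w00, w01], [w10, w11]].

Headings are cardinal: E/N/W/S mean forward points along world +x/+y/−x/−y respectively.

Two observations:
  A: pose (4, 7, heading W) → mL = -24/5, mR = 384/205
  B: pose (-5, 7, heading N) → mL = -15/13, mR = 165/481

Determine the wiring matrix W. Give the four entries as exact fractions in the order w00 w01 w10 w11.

0 -1 -1 1

obs A: pose=(4,7,W) → sL=120/41, sR=24/5, mL=-24/5, mR=384/205
obs B: pose=(-5,7,N) → sL=30/37, sR=15/13, mL=-15/13, mR=165/481
sensor matrix S = [[120/41, 24/5], [30/37, 15/13]]; det S = -10152/19721
solve [mL_A; mL_B] = S·[w00; w01] and [mR_A; mR_B] = S·[w10; w11]:
  w00 = 0, w01 = -1, w10 = -1, w11 = 1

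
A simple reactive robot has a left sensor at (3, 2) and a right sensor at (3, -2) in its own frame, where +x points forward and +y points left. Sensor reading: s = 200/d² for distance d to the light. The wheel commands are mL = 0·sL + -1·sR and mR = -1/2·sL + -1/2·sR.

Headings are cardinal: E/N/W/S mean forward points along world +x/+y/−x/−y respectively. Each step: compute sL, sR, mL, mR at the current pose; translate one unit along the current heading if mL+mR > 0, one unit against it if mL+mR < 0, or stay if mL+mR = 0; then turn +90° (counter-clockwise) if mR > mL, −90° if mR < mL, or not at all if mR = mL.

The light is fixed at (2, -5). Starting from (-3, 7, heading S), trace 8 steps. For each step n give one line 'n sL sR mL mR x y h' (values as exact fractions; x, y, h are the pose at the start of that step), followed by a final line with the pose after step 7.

0 20/9 20/13 -20/13 -220/117 -3 7 S
1 40/37 200/289 -200/289 -9480/10693 -3 8 W
2 50/73 10/13 -10/13 -690/949 -2 8 N
3 200/149 40/49 -40/49 -7880/7301 -2 7 W
4 4/5 100/113 -100/113 -476/565 -1 7 N
5 200/117 40/41 -40/41 -6440/4797 -1 6 W
6 50/53 50/49 -50/49 -2550/2597 0 6 N
7 200/89 200/169 -200/169 -25800/15041 0 5 W
final 1 5 N

n=0: pose=(-3,7,S); sL=20/9, sR=20/13; mL=-20/13, mR=-220/117; mL+mR=-400/117 → advance -1; mR−mL=-40/117 → turn -1·90°
n=1: pose=(-3,8,W); sL=40/37, sR=200/289; mL=-200/289, mR=-9480/10693; mL+mR=-16880/10693 → advance -1; mR−mL=-2080/10693 → turn -1·90°
n=2: pose=(-2,8,N); sL=50/73, sR=10/13; mL=-10/13, mR=-690/949; mL+mR=-1420/949 → advance -1; mR−mL=40/949 → turn +1·90°
n=3: pose=(-2,7,W); sL=200/149, sR=40/49; mL=-40/49, mR=-7880/7301; mL+mR=-13840/7301 → advance -1; mR−mL=-1920/7301 → turn -1·90°
n=4: pose=(-1,7,N); sL=4/5, sR=100/113; mL=-100/113, mR=-476/565; mL+mR=-976/565 → advance -1; mR−mL=24/565 → turn +1·90°
n=5: pose=(-1,6,W); sL=200/117, sR=40/41; mL=-40/41, mR=-6440/4797; mL+mR=-11120/4797 → advance -1; mR−mL=-1760/4797 → turn -1·90°
n=6: pose=(0,6,N); sL=50/53, sR=50/49; mL=-50/49, mR=-2550/2597; mL+mR=-5200/2597 → advance -1; mR−mL=100/2597 → turn +1·90°
n=7: pose=(0,5,W); sL=200/89, sR=200/169; mL=-200/169, mR=-25800/15041; mL+mR=-43600/15041 → advance -1; mR−mL=-8000/15041 → turn -1·90°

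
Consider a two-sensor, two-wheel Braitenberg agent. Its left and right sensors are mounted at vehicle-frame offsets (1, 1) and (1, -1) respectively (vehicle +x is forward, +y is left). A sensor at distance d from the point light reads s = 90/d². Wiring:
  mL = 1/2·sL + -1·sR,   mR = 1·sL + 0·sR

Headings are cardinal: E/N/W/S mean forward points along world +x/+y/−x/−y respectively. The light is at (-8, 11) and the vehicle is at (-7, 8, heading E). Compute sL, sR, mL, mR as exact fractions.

left sensor world pos  = (-6, 9); dL² = 8
right sensor world pos = (-6, 7); dR² = 20
sL = 90/8 = 45/4
sR = 90/20 = 9/2
mL = 1/2·sL + -1·sR = 9/8
mR = 1·sL + 0·sR = 45/4

45/4 9/2 9/8 45/4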